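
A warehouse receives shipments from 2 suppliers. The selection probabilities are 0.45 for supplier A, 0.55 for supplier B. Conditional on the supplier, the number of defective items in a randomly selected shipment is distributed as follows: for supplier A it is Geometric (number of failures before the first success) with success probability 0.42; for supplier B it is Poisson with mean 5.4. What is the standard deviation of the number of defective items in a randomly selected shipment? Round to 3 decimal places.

Per component, A: μ=1.38095, E[X²]=5.19501; B: μ=5.4, E[X²]=34.56.
E[X] = 0.45·1.38095 + 0.55·5.4 = 3.59143.
E[X²] = 0.45·5.19501 + 0.55·34.56 = 21.3458.
Var(X) = E[X²] − (E[X])² = 21.3458 − 12.8984 = 8.4474.
SD(X) = √8.4474 = 2.90644.

2.906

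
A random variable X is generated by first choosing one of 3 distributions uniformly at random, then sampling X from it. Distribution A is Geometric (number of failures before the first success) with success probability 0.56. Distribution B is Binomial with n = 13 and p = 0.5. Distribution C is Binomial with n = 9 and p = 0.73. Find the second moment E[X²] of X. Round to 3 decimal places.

30.820

For each component E[X²] = Var + (mean)², giving A: 2.02041; B: 45.5; C: 44.9388.
Overall E[X²] = 0.333333·2.02041 + 0.333333·45.5 + 0.333333·44.9388 = 30.8197.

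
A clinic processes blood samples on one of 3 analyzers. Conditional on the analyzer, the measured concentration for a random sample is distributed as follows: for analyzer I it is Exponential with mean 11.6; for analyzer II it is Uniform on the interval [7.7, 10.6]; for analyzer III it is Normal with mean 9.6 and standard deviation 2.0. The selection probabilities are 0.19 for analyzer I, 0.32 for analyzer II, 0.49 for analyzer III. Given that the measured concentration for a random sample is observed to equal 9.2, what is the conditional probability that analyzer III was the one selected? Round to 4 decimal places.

0.4486

Likelihoods f(9.2 | ·): I: 0.0390033; II: 0.344828; III: 0.195521.
Posterior ∝ prior × likelihood. Numerator for III: 0.49·0.195521 = 0.0958055.
Normalizing constant: 0.19·0.0390033 + 0.32·0.344828 + 0.49·0.195521 = 0.213561.
P(III | observation) = 0.0958055 / 0.213561 = 0.44861.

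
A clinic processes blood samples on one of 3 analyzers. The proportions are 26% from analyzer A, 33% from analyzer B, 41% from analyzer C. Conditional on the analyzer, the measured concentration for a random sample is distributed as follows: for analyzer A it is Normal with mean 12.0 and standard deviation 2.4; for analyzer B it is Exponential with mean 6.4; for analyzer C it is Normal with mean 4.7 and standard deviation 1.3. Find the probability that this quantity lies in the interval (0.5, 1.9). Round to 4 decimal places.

Conditional on each analyzer, P(0.5 < X < 1.9): A: 1.20361e-05; B: 0.181712; C: 0.0150088.
By total probability, P(0.5 < X < 1.9) = 0.26·1.20361e-05 + 0.33·0.181712 + 0.41·0.0150088 = 0.0661217.

0.0661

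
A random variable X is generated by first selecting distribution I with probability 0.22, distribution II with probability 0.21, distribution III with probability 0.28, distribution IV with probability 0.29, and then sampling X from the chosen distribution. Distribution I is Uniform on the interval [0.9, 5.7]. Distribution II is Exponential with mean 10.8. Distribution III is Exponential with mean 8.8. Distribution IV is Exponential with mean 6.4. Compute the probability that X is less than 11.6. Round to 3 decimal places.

0.806

Conditional on each component, P(X < 11.6): I: 1; II: 0.658386; III: 0.732379; IV: 0.836754.
By total probability, P(X < 11.6) = 0.22·1 + 0.21·0.658386 + 0.28·0.732379 + 0.29·0.836754 = 0.805986.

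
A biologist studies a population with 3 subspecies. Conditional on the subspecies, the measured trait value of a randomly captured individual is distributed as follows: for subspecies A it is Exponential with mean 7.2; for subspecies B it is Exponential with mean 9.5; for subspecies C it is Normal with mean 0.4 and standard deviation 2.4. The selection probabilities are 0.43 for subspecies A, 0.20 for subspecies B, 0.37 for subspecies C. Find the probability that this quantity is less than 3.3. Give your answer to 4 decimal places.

Conditional on each subspecies, P(X < 3.3): A: 0.367663; B: 0.293455; C: 0.88654.
By total probability, P(X < 3.3) = 0.43·0.367663 + 0.2·0.293455 + 0.37·0.88654 = 0.544806.

0.5448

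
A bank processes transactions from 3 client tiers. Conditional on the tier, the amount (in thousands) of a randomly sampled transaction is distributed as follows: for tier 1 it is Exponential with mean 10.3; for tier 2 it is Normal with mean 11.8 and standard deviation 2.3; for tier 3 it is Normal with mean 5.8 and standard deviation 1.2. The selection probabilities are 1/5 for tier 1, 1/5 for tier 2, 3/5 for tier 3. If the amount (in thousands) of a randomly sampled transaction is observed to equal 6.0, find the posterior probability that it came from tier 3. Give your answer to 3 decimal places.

Likelihoods f(6.0 | ·): 1: 0.054222; 2: 0.00721616; 3: 0.327866.
Posterior ∝ prior × likelihood. Numerator for 3: 0.6·0.327866 = 0.19672.
Normalizing constant: 0.2·0.054222 + 0.2·0.00721616 + 0.6·0.327866 = 0.209007.
P(3 | observation) = 0.19672 / 0.209007 = 0.94121.

0.941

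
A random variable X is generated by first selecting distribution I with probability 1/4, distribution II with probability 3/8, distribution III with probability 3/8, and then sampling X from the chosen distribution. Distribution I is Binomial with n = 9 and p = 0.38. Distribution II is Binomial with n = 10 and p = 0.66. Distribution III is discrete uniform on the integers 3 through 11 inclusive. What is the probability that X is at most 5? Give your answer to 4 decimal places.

0.4404

Conditional on each component, P(X ≤ 5): I: 0.921298; II: 0.226987; III: 0.333333.
By total probability, P(X ≤ 5) = 0.25·0.921298 + 0.375·0.226987 + 0.375·0.333333 = 0.440444.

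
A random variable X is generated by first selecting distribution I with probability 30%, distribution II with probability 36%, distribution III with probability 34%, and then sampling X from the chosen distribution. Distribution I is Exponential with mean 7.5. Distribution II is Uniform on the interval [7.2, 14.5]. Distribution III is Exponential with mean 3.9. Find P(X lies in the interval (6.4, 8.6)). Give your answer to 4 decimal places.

0.1299

Conditional on each component, P(6.4 < X < 8.6): I: 0.108299; II: 0.191781; III: 0.0835448.
By total probability, P(6.4 < X < 8.6) = 0.3·0.108299 + 0.36·0.191781 + 0.34·0.0835448 = 0.129936.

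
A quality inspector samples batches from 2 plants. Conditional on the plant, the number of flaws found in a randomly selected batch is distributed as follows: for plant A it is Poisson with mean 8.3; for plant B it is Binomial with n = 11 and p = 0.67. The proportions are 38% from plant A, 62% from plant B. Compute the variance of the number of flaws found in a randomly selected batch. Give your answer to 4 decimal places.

Per component, A: μ=8.3, E[X²]=77.19; B: μ=7.37, E[X²]=56.749.
E[X] = 0.38·8.3 + 0.62·7.37 = 7.7234.
E[X²] = 0.38·77.19 + 0.62·56.749 = 64.5166.
Var(X) = E[X²] − (E[X])² = 64.5166 − 59.6509 = 4.86567.

4.8657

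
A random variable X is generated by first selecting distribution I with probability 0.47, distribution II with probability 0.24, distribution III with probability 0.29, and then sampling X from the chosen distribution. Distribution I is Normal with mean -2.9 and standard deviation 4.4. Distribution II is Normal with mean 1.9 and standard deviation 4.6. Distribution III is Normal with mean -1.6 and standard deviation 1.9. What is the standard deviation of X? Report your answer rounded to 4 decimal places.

4.3481

Per component, I: μ=-2.9, E[X²]=27.77; II: μ=1.9, E[X²]=24.77; III: μ=-1.6, E[X²]=6.17.
E[X] = 0.47·-2.9 + 0.24·1.9 + 0.29·-1.6 = -1.371.
E[X²] = 0.47·27.77 + 0.24·24.77 + 0.29·6.17 = 20.786.
Var(X) = E[X²] − (E[X])² = 20.786 − 1.87964 = 18.9064.
SD(X) = √18.9064 = 4.34814.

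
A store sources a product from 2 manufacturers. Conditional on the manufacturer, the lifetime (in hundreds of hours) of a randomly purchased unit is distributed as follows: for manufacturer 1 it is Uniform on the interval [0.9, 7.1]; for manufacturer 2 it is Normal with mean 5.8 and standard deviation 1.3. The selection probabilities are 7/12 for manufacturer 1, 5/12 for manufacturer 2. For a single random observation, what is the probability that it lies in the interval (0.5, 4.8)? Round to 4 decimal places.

Conditional on each manufacturer, P(0.5 < X < 4.8): 1: 0.629032; 2: 0.220855.
By total probability, P(0.5 < X < 4.8) = 0.583333·0.629032 + 0.416667·0.220855 = 0.458959.

0.4590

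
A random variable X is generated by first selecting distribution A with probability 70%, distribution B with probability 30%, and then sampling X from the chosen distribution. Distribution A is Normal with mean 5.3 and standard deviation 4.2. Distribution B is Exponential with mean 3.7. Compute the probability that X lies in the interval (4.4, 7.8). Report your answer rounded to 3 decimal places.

0.271

Conditional on each component, P(4.4 < X < 7.8): A: 0.308996; B: 0.183.
By total probability, P(4.4 < X < 7.8) = 0.7·0.308996 + 0.3·0.183 = 0.271197.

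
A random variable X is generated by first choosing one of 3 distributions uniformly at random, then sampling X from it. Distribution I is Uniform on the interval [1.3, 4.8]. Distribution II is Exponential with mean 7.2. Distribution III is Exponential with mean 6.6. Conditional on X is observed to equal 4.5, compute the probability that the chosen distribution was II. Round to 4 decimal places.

Likelihoods f(4.5 | ·): I: 0.285714; II: 0.0743419; III: 0.0766207.
Posterior ∝ prior × likelihood. Numerator for II: 0.333333·0.0743419 = 0.0247806.
Normalizing constant: 0.333333·0.285714 + 0.333333·0.0743419 + 0.333333·0.0766207 = 0.145559.
P(II | observation) = 0.0247806 / 0.145559 = 0.170245.

0.1702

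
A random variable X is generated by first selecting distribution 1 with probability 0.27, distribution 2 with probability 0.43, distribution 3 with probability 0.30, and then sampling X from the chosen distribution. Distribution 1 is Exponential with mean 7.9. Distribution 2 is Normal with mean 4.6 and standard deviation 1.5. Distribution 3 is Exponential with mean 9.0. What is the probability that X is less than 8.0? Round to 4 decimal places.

0.7736

Conditional on each component, P(X < 8.0): 1: 0.636748; 2: 0.988295; 3: 0.588888.
By total probability, P(X < 8.0) = 0.27·0.636748 + 0.43·0.988295 + 0.3·0.588888 = 0.773555.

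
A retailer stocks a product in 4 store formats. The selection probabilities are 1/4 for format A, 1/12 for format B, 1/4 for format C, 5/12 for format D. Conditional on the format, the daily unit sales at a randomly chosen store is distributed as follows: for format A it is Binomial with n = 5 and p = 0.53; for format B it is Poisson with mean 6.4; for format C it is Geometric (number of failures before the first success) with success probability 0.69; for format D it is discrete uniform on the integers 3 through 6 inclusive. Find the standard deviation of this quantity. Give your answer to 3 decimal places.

2.248

Per component, A: μ=2.65, E[X²]=8.268; B: μ=6.4, E[X²]=47.36; C: μ=0.449275, E[X²]=0.852972; D: μ=4.5, E[X²]=21.5.
E[X] = 0.25·2.65 + 0.0833333·6.4 + 0.25·0.449275 + 0.416667·4.5 = 3.18315.
E[X²] = 0.25·8.268 + 0.0833333·47.36 + 0.25·0.852972 + 0.416667·21.5 = 15.1852.
Var(X) = E[X²] − (E[X])² = 15.1852 − 10.1325 = 5.05279.
SD(X) = √5.05279 = 2.24784.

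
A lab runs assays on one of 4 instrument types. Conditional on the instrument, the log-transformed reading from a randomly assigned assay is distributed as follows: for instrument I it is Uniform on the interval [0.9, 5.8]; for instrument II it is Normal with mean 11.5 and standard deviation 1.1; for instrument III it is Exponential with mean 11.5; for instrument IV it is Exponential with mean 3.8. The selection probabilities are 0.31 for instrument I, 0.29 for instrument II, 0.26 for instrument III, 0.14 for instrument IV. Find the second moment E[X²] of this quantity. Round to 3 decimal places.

For each component E[X²] = Var + (mean)², giving I: 13.2233; II: 133.46; III: 264.5; IV: 28.88.
Overall E[X²] = 0.31·13.2233 + 0.29·133.46 + 0.26·264.5 + 0.14·28.88 = 115.616.

115.616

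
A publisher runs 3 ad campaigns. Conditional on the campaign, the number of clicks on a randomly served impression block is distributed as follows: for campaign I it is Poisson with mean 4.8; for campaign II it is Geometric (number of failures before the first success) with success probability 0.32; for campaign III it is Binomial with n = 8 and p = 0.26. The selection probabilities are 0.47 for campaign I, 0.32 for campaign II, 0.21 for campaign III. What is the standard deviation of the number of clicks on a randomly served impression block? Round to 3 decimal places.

2.552

Per component, I: μ=4.8, E[X²]=27.84; II: μ=2.125, E[X²]=11.1562; III: μ=2.08, E[X²]=5.8656.
E[X] = 0.47·4.8 + 0.32·2.125 + 0.21·2.08 = 3.3728.
E[X²] = 0.47·27.84 + 0.32·11.1562 + 0.21·5.8656 = 17.8866.
Var(X) = E[X²] − (E[X])² = 17.8866 − 11.3758 = 6.5108.
SD(X) = √6.5108 = 2.55163.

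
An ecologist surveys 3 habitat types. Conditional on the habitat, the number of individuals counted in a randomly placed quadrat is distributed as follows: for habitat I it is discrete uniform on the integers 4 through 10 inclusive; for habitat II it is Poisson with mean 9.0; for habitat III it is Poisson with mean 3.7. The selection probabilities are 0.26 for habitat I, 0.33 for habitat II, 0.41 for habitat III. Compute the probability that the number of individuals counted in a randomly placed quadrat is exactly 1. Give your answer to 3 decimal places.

0.038

Conditional on each habitat, P(X = 1): I: 0; II: 0.00111069; III: 0.091477.
By total probability, P(X = 1) = 0.26·0 + 0.33·0.00111069 + 0.41·0.091477 = 0.0378721.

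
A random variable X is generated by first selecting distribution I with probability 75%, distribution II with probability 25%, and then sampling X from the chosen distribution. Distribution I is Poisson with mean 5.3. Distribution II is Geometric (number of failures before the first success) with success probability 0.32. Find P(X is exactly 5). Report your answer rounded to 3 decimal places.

Conditional on each component, P(X = 5): I: 0.173955; II: 0.0465259.
By total probability, P(X = 5) = 0.75·0.173955 + 0.25·0.0465259 = 0.142098.

0.142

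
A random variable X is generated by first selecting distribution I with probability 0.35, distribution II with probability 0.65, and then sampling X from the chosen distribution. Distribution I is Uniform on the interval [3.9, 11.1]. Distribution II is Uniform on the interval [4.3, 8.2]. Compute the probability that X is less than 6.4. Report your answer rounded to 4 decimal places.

Conditional on each component, P(X < 6.4): I: 0.347222; II: 0.538462.
By total probability, P(X < 6.4) = 0.35·0.347222 + 0.65·0.538462 = 0.471528.

0.4715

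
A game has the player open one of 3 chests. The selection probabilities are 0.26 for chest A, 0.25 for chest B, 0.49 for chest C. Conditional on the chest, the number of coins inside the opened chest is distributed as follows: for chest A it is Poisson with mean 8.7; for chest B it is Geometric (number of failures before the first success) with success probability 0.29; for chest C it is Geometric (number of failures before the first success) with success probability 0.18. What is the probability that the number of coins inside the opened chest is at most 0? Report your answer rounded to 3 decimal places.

Conditional on each chest, P(X ≤ 0): A: 0.000166586; B: 0.29; C: 0.18.
By total probability, P(X ≤ 0) = 0.26·0.000166586 + 0.25·0.29 + 0.49·0.18 = 0.160743.

0.161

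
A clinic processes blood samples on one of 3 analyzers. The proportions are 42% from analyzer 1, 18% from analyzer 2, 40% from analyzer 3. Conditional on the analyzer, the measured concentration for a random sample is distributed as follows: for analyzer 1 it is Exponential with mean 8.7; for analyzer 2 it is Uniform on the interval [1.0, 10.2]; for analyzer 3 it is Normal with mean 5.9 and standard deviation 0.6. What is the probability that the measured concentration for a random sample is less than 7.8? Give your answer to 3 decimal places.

0.781

Conditional on each analyzer, P(X < 7.8): 1: 0.592026; 2: 0.73913; 3: 0.999229.
By total probability, P(X < 7.8) = 0.42·0.592026 + 0.18·0.73913 + 0.4·0.999229 = 0.781386.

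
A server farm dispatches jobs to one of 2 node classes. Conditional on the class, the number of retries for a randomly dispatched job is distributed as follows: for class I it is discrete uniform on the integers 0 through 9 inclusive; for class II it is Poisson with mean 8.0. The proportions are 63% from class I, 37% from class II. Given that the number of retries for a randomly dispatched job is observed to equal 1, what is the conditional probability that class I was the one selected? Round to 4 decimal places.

Likelihoods P(X=1 | ·): I: 0.1; II: 0.0026837.
Posterior ∝ prior × likelihood. Numerator for I: 0.63·0.1 = 0.063.
Normalizing constant: 0.63·0.1 + 0.37·0.0026837 = 0.063993.
P(I | observation) = 0.063 / 0.063993 = 0.984483.

0.9845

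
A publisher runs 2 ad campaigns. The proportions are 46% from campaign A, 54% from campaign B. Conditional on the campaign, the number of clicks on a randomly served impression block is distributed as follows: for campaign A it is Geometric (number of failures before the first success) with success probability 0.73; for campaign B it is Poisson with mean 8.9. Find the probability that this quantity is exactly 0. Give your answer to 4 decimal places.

0.3359

Conditional on each campaign, P(X = 0): A: 0.73; B: 0.000136389.
By total probability, P(X = 0) = 0.46·0.73 + 0.54·0.000136389 = 0.335874.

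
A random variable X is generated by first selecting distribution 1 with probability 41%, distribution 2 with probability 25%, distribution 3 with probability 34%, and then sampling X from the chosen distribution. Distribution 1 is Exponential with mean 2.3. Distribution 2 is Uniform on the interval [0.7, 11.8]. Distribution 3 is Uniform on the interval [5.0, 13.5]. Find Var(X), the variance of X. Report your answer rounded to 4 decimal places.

Per component, 1: μ=2.3, E[X²]=10.58; 2: μ=6.25, E[X²]=49.33; 3: μ=9.25, E[X²]=91.5833.
E[X] = 0.41·2.3 + 0.25·6.25 + 0.34·9.25 = 5.6505.
E[X²] = 0.41·10.58 + 0.25·49.33 + 0.34·91.5833 = 47.8086.
Var(X) = E[X²] − (E[X])² = 47.8086 − 31.9282 = 15.8805.

15.8805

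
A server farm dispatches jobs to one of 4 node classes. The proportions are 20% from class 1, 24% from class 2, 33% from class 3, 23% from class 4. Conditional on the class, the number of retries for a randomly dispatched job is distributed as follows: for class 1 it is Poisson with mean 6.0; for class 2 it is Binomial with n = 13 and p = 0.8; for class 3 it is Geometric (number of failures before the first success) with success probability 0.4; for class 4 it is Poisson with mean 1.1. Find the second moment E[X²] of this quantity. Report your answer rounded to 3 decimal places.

37.369

For each component E[X²] = Var + (mean)², giving 1: 42; 2: 110.24; 3: 6; 4: 2.31.
Overall E[X²] = 0.2·42 + 0.24·110.24 + 0.33·6 + 0.23·2.31 = 37.3689.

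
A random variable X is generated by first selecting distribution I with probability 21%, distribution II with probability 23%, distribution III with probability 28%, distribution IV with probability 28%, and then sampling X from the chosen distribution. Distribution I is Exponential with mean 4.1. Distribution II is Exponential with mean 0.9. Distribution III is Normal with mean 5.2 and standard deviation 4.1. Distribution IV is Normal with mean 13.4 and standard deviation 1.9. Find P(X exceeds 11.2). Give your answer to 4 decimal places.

Conditional on each component, P(X > 11.2): I: 0.065108; II: 3.93955e-06; III: 0.071677; IV: 0.876547.
By total probability, P(X > 11.2) = 0.21·0.065108 + 0.23·3.93955e-06 + 0.28·0.071677 + 0.28·0.876547 = 0.279176.

0.2792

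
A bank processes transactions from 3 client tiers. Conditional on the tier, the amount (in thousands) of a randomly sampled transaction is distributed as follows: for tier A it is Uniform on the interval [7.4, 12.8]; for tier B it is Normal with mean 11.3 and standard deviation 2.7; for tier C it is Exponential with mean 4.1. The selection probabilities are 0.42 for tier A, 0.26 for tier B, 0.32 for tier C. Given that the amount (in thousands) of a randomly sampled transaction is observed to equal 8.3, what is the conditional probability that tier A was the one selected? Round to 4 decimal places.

0.7148

Likelihoods f(8.3 | ·): A: 0.185185; B: 0.0797009; C: 0.0322133.
Posterior ∝ prior × likelihood. Numerator for A: 0.42·0.185185 = 0.0777778.
Normalizing constant: 0.42·0.185185 + 0.26·0.0797009 + 0.32·0.0322133 = 0.108808.
P(A | observation) = 0.0777778 / 0.108808 = 0.714815.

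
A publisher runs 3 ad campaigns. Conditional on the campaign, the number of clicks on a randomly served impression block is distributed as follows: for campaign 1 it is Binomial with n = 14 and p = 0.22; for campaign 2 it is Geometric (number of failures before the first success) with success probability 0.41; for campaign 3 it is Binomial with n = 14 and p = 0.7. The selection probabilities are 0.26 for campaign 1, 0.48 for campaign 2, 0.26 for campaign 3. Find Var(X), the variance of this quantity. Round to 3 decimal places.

Per component, 1: μ=3.08, E[X²]=11.8888; 2: μ=1.43902, E[X²]=5.58061; 3: μ=9.8, E[X²]=98.98.
E[X] = 0.26·3.08 + 0.48·1.43902 + 0.26·9.8 = 4.03953.
E[X²] = 0.26·11.8888 + 0.48·5.58061 + 0.26·98.98 = 31.5046.
Var(X) = E[X²] − (E[X])² = 31.5046 − 16.3178 = 15.1868.

15.187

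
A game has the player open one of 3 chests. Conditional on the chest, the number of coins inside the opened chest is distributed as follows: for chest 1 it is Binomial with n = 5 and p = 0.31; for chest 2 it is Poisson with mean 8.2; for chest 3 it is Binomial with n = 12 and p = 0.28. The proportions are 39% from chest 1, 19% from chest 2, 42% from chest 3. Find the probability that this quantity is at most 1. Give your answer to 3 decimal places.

Conditional on each chest, P(X ≤ 1): 1: 0.507744; 2: 0.00252681; 3: 0.109981.
By total probability, P(X ≤ 1) = 0.39·0.507744 + 0.19·0.00252681 + 0.42·0.109981 = 0.244692.

0.245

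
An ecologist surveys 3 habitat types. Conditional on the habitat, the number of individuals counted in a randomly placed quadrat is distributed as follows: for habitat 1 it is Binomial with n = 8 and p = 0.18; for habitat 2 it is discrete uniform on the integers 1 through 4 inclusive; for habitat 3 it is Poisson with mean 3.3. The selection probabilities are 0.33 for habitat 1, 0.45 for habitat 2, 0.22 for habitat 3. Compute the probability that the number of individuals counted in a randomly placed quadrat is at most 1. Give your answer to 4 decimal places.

Conditional on each habitat, P(X ≤ 1): 1: 0.563385; 2: 0.25; 3: 0.158598.
By total probability, P(X ≤ 1) = 0.33·0.563385 + 0.45·0.25 + 0.22·0.158598 = 0.333309.

0.3333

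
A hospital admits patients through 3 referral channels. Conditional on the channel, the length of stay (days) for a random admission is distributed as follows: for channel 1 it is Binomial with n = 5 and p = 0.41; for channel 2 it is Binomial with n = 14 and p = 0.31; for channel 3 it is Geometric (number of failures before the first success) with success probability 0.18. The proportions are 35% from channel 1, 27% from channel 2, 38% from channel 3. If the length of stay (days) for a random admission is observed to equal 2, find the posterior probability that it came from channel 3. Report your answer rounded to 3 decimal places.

Likelihoods P(X=2 | ·): 1: 0.345242; 2: 0.101848; 3: 0.121032.
Posterior ∝ prior × likelihood. Numerator for 3: 0.38·0.121032 = 0.0459922.
Normalizing constant: 0.35·0.345242 + 0.27·0.101848 + 0.38·0.121032 = 0.194326.
P(3 | observation) = 0.0459922 / 0.194326 = 0.236675.

0.237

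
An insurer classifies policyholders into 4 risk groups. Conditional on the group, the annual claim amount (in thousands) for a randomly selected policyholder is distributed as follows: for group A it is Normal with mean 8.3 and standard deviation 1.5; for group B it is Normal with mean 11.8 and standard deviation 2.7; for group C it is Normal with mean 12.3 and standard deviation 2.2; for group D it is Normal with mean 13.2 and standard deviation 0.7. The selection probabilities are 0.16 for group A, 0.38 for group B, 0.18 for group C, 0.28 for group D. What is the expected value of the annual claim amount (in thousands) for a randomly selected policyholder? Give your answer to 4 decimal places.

11.7220

Component means — A: 8.3; B: 11.8; C: 12.3; D: 13.2.
E[X] = 0.16·8.3 + 0.38·11.8 + 0.18·12.3 + 0.28·13.2 = 11.722.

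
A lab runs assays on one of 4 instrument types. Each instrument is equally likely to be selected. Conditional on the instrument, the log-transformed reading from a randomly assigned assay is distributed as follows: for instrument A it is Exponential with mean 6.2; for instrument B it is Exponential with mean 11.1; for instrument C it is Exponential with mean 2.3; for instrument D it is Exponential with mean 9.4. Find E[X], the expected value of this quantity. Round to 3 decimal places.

Component means — A: 6.2; B: 11.1; C: 2.3; D: 9.4.
E[X] = 0.25·6.2 + 0.25·11.1 + 0.25·2.3 + 0.25·9.4 = 7.25.

7.250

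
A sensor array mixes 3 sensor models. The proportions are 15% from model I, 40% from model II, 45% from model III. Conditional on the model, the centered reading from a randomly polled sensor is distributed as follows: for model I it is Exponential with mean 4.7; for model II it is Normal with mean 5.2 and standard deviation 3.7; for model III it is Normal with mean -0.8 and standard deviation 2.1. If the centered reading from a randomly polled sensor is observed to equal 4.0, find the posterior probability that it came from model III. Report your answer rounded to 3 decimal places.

0.103

Likelihoods f(4.0 | ·): I: 0.0908427; II: 0.102298; III: 0.0139382.
Posterior ∝ prior × likelihood. Numerator for III: 0.45·0.0139382 = 0.0062722.
Normalizing constant: 0.15·0.0908427 + 0.4·0.102298 + 0.45·0.0139382 = 0.0608178.
P(III | observation) = 0.0062722 / 0.0608178 = 0.103131.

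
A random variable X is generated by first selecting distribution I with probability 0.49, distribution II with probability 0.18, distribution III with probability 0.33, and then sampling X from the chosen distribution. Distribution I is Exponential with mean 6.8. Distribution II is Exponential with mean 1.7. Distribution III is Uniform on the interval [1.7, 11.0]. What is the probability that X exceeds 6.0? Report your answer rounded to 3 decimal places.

Conditional on each component, P(X > 6.0): I: 0.413808; II: 0.0293222; III: 0.537634.
By total probability, P(X > 6.0) = 0.49·0.413808 + 0.18·0.0293222 + 0.33·0.537634 = 0.385463.

0.385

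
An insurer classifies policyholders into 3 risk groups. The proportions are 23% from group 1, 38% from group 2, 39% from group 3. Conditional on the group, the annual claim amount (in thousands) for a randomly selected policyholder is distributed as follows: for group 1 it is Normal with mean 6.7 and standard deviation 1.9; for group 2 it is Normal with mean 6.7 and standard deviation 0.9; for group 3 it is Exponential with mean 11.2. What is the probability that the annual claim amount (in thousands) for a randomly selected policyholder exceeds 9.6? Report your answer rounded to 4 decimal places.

0.1803

Conditional on each group, P(X > 9.6): 1: 0.0634656; 2: 0.000636002; 3: 0.424373.
By total probability, P(X > 9.6) = 0.23·0.0634656 + 0.38·0.000636002 + 0.39·0.424373 = 0.180344.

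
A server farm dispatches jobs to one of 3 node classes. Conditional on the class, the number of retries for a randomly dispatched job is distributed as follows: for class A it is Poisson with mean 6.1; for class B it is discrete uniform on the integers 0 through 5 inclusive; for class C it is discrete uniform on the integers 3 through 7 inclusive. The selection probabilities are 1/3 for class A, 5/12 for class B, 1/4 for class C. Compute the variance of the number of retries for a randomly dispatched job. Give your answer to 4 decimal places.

6.3005

Per component, A: μ=6.1, E[X²]=43.31; B: μ=2.5, E[X²]=9.16667; C: μ=5, E[X²]=27.
E[X] = 0.333333·6.1 + 0.416667·2.5 + 0.25·5 = 4.325.
E[X²] = 0.333333·43.31 + 0.416667·9.16667 + 0.25·27 = 25.0061.
Var(X) = E[X²] − (E[X])² = 25.0061 − 18.7056 = 6.30049.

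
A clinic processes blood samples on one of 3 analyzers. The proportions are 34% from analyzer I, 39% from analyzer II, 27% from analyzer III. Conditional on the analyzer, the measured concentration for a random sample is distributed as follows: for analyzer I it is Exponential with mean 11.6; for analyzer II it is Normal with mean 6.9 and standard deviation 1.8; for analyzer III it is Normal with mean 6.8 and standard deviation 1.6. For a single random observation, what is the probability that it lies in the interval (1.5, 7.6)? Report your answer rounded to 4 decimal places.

0.5622

Conditional on each analyzer, P(1.5 < X < 7.6): I: 0.359349; II: 0.649971; III: 0.691.
By total probability, P(1.5 < X < 7.6) = 0.34·0.359349 + 0.39·0.649971 + 0.27·0.691 = 0.562237.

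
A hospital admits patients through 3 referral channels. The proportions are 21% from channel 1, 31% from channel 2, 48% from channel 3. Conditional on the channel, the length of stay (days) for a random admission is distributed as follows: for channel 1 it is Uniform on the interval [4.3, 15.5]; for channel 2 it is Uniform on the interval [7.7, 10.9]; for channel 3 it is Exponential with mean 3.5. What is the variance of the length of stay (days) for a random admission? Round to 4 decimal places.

Per component, 1: μ=9.9, E[X²]=108.463; 2: μ=9.3, E[X²]=87.3433; 3: μ=3.5, E[X²]=24.5.
E[X] = 0.21·9.9 + 0.31·9.3 + 0.48·3.5 = 6.642.
E[X²] = 0.21·108.463 + 0.31·87.3433 + 0.48·24.5 = 61.6137.
Var(X) = E[X²] − (E[X])² = 61.6137 − 44.1162 = 17.4976.

17.4976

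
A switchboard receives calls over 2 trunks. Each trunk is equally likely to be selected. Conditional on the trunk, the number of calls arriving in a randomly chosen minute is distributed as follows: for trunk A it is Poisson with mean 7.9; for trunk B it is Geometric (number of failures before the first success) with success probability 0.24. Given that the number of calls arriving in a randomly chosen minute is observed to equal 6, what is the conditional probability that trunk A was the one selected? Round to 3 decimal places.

0.730

Likelihoods P(X=6 | ·): A: 0.125171; B: 0.046248.
Posterior ∝ prior × likelihood. Numerator for A: 0.5·0.125171 = 0.0625855.
Normalizing constant: 0.5·0.125171 + 0.5·0.046248 = 0.0857095.
P(A | observation) = 0.0625855 / 0.0857095 = 0.730205.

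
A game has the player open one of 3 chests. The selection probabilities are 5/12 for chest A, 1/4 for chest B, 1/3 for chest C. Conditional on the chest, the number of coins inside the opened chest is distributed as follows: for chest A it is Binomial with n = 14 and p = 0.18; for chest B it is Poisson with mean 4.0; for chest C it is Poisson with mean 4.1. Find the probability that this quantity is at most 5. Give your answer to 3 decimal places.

Conditional on each chest, P(X ≤ 5): A: 0.972713; B: 0.78513; C: 0.769312.
By total probability, P(X ≤ 5) = 0.416667·0.972713 + 0.25·0.78513 + 0.333333·0.769312 = 0.858017.

0.858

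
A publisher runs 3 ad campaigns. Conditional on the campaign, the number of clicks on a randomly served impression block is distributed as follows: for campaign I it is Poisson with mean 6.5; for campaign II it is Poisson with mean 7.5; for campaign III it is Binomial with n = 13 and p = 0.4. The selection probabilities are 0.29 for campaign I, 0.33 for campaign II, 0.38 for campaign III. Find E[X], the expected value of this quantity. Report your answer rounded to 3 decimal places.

6.336

Component means — I: 6.5; II: 7.5; III: 5.2.
E[X] = 0.29·6.5 + 0.33·7.5 + 0.38·5.2 = 6.336.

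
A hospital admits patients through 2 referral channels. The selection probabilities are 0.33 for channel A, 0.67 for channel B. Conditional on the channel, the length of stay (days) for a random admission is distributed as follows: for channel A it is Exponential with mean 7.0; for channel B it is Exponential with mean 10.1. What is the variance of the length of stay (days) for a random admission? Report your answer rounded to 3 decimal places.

86.641

Per component, A: μ=7, E[X²]=98; B: μ=10.1, E[X²]=204.02.
E[X] = 0.33·7 + 0.67·10.1 = 9.077.
E[X²] = 0.33·98 + 0.67·204.02 = 169.033.
Var(X) = E[X²] − (E[X])² = 169.033 − 82.3919 = 86.6415.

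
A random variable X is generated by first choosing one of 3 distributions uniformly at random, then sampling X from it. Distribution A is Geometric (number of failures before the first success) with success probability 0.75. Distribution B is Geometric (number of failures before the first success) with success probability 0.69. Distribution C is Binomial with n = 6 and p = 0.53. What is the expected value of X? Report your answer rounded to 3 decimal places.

Component means — A: 0.333333; B: 0.449275; C: 3.18.
E[X] = 0.333333·0.333333 + 0.333333·0.449275 + 0.333333·3.18 = 1.32087.

1.321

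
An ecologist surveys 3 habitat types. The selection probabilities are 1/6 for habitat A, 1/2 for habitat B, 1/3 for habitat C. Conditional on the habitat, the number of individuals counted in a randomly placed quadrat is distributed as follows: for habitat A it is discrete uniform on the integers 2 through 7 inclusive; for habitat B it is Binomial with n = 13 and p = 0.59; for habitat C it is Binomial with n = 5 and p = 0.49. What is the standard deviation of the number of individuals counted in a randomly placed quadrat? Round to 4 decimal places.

2.8438

Per component, A: μ=4.5, E[X²]=23.1667; B: μ=7.67, E[X²]=61.9736; C: μ=2.45, E[X²]=7.252.
E[X] = 0.166667·4.5 + 0.5·7.67 + 0.333333·2.45 = 5.40167.
E[X²] = 0.166667·23.1667 + 0.5·61.9736 + 0.333333·7.252 = 37.2652.
Var(X) = E[X²] − (E[X])² = 37.2652 − 29.178 = 8.08724.
SD(X) = √8.08724 = 2.84381.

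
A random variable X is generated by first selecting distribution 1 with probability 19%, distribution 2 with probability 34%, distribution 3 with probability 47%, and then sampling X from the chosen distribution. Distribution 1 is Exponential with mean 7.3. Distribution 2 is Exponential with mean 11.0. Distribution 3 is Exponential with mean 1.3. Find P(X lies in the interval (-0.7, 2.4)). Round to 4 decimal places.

Conditional on each component, P(-0.7 < X < 2.4): 1: 0.280189; 2: 0.196021; 3: 0.842157.
By total probability, P(-0.7 < X < 2.4) = 0.19·0.280189 + 0.34·0.196021 + 0.47·0.842157 = 0.515697.

0.5157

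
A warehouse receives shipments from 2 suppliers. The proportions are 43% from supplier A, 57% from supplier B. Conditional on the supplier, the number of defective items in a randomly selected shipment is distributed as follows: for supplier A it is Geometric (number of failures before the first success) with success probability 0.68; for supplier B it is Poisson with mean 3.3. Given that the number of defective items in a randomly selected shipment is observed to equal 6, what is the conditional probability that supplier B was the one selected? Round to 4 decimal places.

0.9917

Likelihoods P(X=6 | ·): A: 0.000730144; B: 0.0661575.
Posterior ∝ prior × likelihood. Numerator for B: 0.57·0.0661575 = 0.0377098.
Normalizing constant: 0.43·0.000730144 + 0.57·0.0661575 = 0.0380238.
P(B | observation) = 0.0377098 / 0.0380238 = 0.991743.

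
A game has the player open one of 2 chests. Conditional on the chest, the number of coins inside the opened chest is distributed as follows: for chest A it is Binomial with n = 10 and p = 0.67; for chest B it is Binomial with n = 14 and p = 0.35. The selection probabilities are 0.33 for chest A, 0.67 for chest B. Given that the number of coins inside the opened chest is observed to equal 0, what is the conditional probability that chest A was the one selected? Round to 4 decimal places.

Likelihoods P(X=0 | ·): A: 1.53158e-05; B: 0.00240318.
Posterior ∝ prior × likelihood. Numerator for A: 0.33·1.53158e-05 = 5.05421e-06.
Normalizing constant: 0.33·1.53158e-05 + 0.67·0.00240318 = 0.00161519.
P(A | observation) = 5.05421e-06 / 0.00161519 = 0.00312918.

0.0031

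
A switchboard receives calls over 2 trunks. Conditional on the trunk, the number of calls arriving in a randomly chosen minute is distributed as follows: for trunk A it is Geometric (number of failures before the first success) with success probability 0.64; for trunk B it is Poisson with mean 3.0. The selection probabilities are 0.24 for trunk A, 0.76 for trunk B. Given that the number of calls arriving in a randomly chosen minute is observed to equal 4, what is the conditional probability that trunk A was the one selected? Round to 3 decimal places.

0.020

Likelihoods P(X=4 | ·): A: 0.0107495; B: 0.168031.
Posterior ∝ prior × likelihood. Numerator for A: 0.24·0.0107495 = 0.00257989.
Normalizing constant: 0.24·0.0107495 + 0.76·0.168031 = 0.130284.
P(A | observation) = 0.00257989 / 0.130284 = 0.0198021.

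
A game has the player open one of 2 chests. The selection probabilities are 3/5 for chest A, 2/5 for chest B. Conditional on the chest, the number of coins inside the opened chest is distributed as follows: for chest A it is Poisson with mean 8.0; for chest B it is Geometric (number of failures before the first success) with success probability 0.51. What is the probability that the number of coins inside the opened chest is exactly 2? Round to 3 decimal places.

Conditional on each chest, P(X = 2): A: 0.0107348; B: 0.122451.
By total probability, P(X = 2) = 0.6·0.0107348 + 0.4·0.122451 = 0.0554213.

0.055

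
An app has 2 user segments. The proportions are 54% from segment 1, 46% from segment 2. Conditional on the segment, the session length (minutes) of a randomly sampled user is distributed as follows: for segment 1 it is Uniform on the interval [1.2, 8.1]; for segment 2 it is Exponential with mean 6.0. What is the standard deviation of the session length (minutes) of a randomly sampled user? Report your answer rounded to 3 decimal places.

4.377

Per component, 1: μ=4.65, E[X²]=25.59; 2: μ=6, E[X²]=72.
E[X] = 0.54·4.65 + 0.46·6 = 5.271.
E[X²] = 0.54·25.59 + 0.46·72 = 46.9386.
Var(X) = E[X²] − (E[X])² = 46.9386 − 27.7834 = 19.1552.
SD(X) = √19.1552 = 4.37666.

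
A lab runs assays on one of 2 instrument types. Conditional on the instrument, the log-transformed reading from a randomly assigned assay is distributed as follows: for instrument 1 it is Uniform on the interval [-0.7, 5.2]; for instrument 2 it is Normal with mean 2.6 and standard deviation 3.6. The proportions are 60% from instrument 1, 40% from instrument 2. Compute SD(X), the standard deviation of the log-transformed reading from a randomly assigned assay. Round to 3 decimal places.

Per component, 1: μ=2.25, E[X²]=7.96333; 2: μ=2.6, E[X²]=19.72.
E[X] = 0.6·2.25 + 0.4·2.6 = 2.39.
E[X²] = 0.6·7.96333 + 0.4·19.72 = 12.666.
Var(X) = E[X²] − (E[X])² = 12.666 − 5.7121 = 6.9539.
SD(X) = √6.9539 = 2.63702.

2.637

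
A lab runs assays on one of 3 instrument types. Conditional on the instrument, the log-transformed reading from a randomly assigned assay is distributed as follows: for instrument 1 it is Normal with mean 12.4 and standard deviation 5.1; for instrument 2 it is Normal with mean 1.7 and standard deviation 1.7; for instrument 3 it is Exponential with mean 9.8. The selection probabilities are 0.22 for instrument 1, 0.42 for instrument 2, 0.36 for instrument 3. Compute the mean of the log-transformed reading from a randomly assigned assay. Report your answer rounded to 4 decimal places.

6.9700

Component means — 1: 12.4; 2: 1.7; 3: 9.8.
E[X] = 0.22·12.4 + 0.42·1.7 + 0.36·9.8 = 6.97.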